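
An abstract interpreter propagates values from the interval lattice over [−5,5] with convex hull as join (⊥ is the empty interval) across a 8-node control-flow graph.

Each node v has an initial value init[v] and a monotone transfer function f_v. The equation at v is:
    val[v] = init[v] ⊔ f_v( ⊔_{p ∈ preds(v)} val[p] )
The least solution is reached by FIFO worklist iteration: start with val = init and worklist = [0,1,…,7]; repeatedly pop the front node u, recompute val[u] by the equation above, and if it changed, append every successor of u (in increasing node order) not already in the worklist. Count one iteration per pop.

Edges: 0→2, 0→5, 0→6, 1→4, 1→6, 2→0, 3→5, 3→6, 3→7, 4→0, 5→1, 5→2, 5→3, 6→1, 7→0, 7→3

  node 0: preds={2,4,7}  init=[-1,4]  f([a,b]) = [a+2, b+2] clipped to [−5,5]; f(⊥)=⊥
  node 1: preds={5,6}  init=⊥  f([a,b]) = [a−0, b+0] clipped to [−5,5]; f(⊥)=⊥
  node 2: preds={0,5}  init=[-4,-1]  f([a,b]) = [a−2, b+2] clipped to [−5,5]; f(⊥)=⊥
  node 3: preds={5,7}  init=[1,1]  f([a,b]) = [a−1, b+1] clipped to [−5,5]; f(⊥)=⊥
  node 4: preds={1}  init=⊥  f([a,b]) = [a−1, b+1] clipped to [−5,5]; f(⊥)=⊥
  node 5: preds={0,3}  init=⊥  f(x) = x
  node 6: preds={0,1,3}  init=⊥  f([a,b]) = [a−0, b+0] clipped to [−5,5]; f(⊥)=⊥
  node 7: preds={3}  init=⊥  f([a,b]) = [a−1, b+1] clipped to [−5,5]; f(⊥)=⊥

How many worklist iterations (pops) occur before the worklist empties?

Trace (31 dequeues):
  [1] u=0 | in [-4,-1] | out [-2,4] | prev [-1,4] | push {}
  [2] u=1 | in ⊥ | out ⊥ | ==
  [3] u=2 | in [-2,4] | out [-4,5] | prev [-4,-1] | push {0}
  [4] u=3 | in ⊥ | out [1,1] | ==
  [5] u=4 | in ⊥ | out ⊥ | ==
  [6] u=5 | in [-2,4] | out [-2,4] | prev ⊥ | push {1,2,3}
  [7] u=6 | in [-2,4] | out [-2,4] | prev ⊥ | push {}
  [8] u=7 | in [1,1] | out [0,2] | prev ⊥ | push {}
  [9] u=0 | in [-4,5] | out [-2,5] | prev [-2,4] | push {5,6}
  [10] u=1 | in [-2,4] | out [-2,4] | prev ⊥ | push {4}
  [11] u=2 | in [-2,5] | out [-4,5] | ==
  [12] u=3 | in [-2,4] | out [-3,5] | prev [1,1] | push {7}
  [13] u=5 | in [-3,5] | out [-3,5] | prev [-2,4] | push {1,2,3}
  [14] u=6 | in [-3,5] | out [-3,5] | prev [-2,4] | push {}
  [15] u=4 | in [-2,4] | out [-3,5] | prev ⊥ | push {0}
  [16] u=7 | in [-3,5] | out [-4,5] | prev [0,2] | push {}
  [17] u=1 | in [-3,5] | out [-3,5] | prev [-2,4] | push {4,6}
  [18] u=2 | in [-3,5] | out [-5,5] | prev [-4,5] | push {}
  [19] u=3 | in [-4,5] | out [-5,5] | prev [-3,5] | push {5,7}
  [20] u=0 | in [-5,5] | out [-3,5] | prev [-2,5] | push {2}
  [21] u=4 | in [-3,5] | out [-4,5] | prev [-3,5] | push {0}
  [22] u=6 | in [-5,5] | out [-5,5] | prev [-3,5] | push {1}
  [23] u=5 | in [-5,5] | out [-5,5] | prev [-3,5] | push {3}
  [24] u=7 | in [-5,5] | out [-5,5] | prev [-4,5] | push {}
  [25] u=2 | in [-5,5] | out [-5,5] | ==
  [26] u=0 | in [-5,5] | out [-3,5] | ==
  [27] u=1 | in [-5,5] | out [-5,5] | prev [-3,5] | push {4,6}
  [28] u=3 | in [-5,5] | out [-5,5] | ==
  [29] u=4 | in [-5,5] | out [-5,5] | prev [-4,5] | push {0}
  [30] u=6 | in [-5,5] | out [-5,5] | ==
  [31] u=0 | in [-5,5] | out [-3,5] | ==

Converged values:
  [0] [-3,5]
  [1] [-5,5]
  [2] [-5,5]
  [3] [-5,5]
  [4] [-5,5]
  [5] [-5,5]
  [6] [-5,5]
  [7] [-5,5]

31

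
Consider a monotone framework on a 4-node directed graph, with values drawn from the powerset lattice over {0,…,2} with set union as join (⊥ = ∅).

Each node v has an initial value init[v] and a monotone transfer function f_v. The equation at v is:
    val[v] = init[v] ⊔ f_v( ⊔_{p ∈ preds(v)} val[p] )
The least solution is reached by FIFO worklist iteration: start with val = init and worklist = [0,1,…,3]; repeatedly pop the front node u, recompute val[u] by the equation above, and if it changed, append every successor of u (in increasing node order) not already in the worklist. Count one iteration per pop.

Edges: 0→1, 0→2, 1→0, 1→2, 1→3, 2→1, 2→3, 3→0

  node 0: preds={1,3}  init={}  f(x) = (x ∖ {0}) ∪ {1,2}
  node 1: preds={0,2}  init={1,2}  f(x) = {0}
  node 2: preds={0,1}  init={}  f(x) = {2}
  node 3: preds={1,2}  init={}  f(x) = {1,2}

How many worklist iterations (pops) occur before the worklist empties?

Iteration log — 6 steps:
  step 1. node 0  ⊔preds={1,2}  new={1,2}  old={}  +wl: 
  step 2. node 1  ⊔preds={1,2}  new={0,1,2}  old={1,2}  +wl: 0
  step 3. node 2  ⊔preds={0,1,2}  new={2}  old={}  +wl: 1
  step 4. node 3  ⊔preds={0,1,2}  new={1,2}  old={}  +wl: 
  step 5. node 0  ⊔preds={0,1,2}  new={1,2}  stable
  step 6. node 1  ⊔preds={1,2}  new={0,1,2}  stable

Least fixpoint reached:
  node 0: {1,2}
  node 1: {0,1,2}
  node 2: {2}
  node 3: {1,2}

6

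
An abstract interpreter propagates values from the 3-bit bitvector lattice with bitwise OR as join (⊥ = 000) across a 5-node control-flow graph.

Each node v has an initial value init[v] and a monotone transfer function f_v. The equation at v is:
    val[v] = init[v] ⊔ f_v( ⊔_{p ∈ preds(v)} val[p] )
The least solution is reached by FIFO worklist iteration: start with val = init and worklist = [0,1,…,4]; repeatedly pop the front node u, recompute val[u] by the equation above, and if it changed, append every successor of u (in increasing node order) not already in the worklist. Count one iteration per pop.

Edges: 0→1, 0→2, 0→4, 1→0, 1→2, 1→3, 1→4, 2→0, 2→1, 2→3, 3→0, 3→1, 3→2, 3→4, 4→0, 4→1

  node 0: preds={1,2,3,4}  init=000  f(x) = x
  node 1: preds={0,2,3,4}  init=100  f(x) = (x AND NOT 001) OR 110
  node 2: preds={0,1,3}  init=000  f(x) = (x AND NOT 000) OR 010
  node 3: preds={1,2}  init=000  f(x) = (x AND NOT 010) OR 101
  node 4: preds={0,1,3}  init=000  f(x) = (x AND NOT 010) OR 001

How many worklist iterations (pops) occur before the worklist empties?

12

Trace (12 dequeues):
  [1] u=0 | in 100 | out 100 | prev 000 | push {}
  [2] u=1 | in 100 | out 110 | prev 100 | push {0}
  [3] u=2 | in 110 | out 110 | prev 000 | push {1}
  [4] u=3 | in 110 | out 101 | prev 000 | push {2}
  [5] u=4 | in 111 | out 101 | prev 000 | push {}
  [6] u=0 | in 111 | out 111 | prev 100 | push {4}
  [7] u=1 | in 111 | out 110 | ==
  [8] u=2 | in 111 | out 111 | prev 110 | push {0,1,3}
  [9] u=4 | in 111 | out 101 | ==
  [10] u=0 | in 111 | out 111 | ==
  [11] u=1 | in 111 | out 110 | ==
  [12] u=3 | in 111 | out 101 | ==

Converged values:
  [0] 111
  [1] 110
  [2] 111
  [3] 101
  [4] 101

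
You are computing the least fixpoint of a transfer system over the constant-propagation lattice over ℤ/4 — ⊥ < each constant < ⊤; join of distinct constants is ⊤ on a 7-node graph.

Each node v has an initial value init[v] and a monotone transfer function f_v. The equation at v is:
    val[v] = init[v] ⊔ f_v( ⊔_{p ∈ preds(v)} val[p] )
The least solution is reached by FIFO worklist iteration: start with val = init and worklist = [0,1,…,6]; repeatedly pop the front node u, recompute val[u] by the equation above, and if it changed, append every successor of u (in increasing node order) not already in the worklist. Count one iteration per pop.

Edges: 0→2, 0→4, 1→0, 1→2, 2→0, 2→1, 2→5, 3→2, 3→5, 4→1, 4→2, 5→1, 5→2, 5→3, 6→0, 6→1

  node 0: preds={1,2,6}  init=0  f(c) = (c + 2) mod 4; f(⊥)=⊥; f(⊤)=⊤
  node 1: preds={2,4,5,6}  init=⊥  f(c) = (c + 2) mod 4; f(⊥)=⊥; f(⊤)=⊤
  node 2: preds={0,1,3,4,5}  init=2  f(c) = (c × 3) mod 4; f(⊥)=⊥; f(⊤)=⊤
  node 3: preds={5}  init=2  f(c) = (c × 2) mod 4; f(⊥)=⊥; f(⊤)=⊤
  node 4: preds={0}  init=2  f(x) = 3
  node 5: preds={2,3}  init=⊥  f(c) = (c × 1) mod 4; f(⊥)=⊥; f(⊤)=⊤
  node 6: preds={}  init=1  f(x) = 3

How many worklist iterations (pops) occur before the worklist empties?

13

Worklist (13 pops):
  #1 pop 0: in=⊤ → ⊤ (was 0); enqueue []
  #2 pop 1: in=⊤ → ⊤ (was ⊥); enqueue [0]
  #3 pop 2: in=⊤ → ⊤ (was 2); enqueue [1]
  #4 pop 3: in=⊥ → 2 (no change)
  #5 pop 4: in=⊤ → ⊤ (was 2); enqueue [2]
  #6 pop 5: in=⊤ → ⊤ (was ⊥); enqueue [3]
  #7 pop 6: in=⊥ → ⊤ (was 1); enqueue []
  #8 pop 0: in=⊤ → ⊤ (no change)
  #9 pop 1: in=⊤ → ⊤ (no change)
  #10 pop 2: in=⊤ → ⊤ (no change)
  #11 pop 3: in=⊤ → ⊤ (was 2); enqueue [2,5]
  #12 pop 2: in=⊤ → ⊤ (no change)
  #13 pop 5: in=⊤ → ⊤ (no change)

Fixpoint:
  val[0] = ⊤
  val[1] = ⊤
  val[2] = ⊤
  val[3] = ⊤
  val[4] = ⊤
  val[5] = ⊤
  val[6] = ⊤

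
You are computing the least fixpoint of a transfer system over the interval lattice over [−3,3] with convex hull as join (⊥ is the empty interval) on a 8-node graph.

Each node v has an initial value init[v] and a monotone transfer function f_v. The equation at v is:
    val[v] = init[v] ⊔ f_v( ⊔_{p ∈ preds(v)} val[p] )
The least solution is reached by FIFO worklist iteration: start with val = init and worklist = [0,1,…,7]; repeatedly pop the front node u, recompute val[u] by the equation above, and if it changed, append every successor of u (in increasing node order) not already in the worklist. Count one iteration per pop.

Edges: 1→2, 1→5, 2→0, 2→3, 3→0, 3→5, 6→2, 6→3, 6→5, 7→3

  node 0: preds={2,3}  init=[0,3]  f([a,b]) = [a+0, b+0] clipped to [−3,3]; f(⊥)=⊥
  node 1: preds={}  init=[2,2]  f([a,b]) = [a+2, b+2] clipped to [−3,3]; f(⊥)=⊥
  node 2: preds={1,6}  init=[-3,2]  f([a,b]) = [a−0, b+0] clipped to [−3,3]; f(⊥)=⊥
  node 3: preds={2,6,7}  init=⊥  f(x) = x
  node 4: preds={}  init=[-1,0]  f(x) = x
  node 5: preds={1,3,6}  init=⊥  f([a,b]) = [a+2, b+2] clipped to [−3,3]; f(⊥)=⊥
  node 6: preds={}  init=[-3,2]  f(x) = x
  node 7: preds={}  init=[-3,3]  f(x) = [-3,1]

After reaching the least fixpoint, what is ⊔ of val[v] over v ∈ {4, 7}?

Trace (9 dequeues):
  [1] u=0 | in [-3,2] | out [-3,3] | prev [0,3] | push {}
  [2] u=1 | in ⊥ | out [2,2] | ==
  [3] u=2 | in [-3,2] | out [-3,2] | ==
  [4] u=3 | in [-3,3] | out [-3,3] | prev ⊥ | push {0}
  [5] u=4 | in ⊥ | out [-1,0] | ==
  [6] u=5 | in [-3,3] | out [-1,3] | prev ⊥ | push {}
  [7] u=6 | in ⊥ | out [-3,2] | ==
  [8] u=7 | in ⊥ | out [-3,3] | ==
  [9] u=0 | in [-3,3] | out [-3,3] | ==

Converged values:
  [0] [-3,3]
  [1] [2,2]
  [2] [-3,2]
  [3] [-3,3]
  [4] [-1,0]
  [5] [-1,3]
  [6] [-3,2]
  [7] [-3,3]

[-3,3]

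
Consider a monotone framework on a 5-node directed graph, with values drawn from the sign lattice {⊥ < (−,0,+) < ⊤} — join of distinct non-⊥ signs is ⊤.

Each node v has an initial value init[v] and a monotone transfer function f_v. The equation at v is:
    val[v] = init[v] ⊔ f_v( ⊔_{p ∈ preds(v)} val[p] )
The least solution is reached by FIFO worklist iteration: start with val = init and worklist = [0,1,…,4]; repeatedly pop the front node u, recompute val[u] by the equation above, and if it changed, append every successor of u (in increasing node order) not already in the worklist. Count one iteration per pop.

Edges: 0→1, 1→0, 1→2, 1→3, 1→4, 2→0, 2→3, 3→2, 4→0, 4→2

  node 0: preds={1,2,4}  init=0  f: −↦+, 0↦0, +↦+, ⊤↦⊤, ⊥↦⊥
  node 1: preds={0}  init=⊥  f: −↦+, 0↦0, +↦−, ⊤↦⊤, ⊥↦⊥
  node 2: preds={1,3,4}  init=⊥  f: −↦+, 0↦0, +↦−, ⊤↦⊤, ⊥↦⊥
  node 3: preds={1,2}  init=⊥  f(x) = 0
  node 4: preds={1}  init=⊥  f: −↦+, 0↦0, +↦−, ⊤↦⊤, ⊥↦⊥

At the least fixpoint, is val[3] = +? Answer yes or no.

no

Iteration log — 7 steps:
  step 1. node 0  ⊔preds=⊥  new=0  stable
  step 2. node 1  ⊔preds=0  new=0  old=⊥  +wl: 0
  step 3. node 2  ⊔preds=0  new=0  old=⊥  +wl: 
  step 4. node 3  ⊔preds=0  new=0  old=⊥  +wl: 2
  step 5. node 4  ⊔preds=0  new=0  old=⊥  +wl: 
  step 6. node 0  ⊔preds=0  new=0  stable
  step 7. node 2  ⊔preds=0  new=0  stable

Least fixpoint reached:
  node 0: 0
  node 1: 0
  node 2: 0
  node 3: 0
  node 4: 0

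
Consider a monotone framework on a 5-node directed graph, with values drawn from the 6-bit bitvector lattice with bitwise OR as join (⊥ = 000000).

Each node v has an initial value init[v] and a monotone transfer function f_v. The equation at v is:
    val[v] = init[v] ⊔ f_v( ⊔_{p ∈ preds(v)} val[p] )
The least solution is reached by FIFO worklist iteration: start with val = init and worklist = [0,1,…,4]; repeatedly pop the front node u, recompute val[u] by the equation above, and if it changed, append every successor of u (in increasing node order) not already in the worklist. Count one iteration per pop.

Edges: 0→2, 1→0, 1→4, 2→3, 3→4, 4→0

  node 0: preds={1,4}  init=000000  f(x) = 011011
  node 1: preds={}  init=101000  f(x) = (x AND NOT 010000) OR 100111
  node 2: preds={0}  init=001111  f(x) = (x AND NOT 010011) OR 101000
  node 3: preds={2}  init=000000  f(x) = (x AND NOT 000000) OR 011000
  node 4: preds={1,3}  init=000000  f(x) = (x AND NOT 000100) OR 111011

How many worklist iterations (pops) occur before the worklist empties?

Iteration log — 6 steps:
  step 1. node 0  ⊔preds=101000  new=011011  old=000000  +wl: 
  step 2. node 1  ⊔preds=000000  new=101111  old=101000  +wl: 0
  step 3. node 2  ⊔preds=011011  new=101111  old=001111  +wl: 
  step 4. node 3  ⊔preds=101111  new=111111  old=000000  +wl: 
  step 5. node 4  ⊔preds=111111  new=111011  old=000000  +wl: 
  step 6. node 0  ⊔preds=111111  new=011011  stable

Least fixpoint reached:
  node 0: 011011
  node 1: 101111
  node 2: 101111
  node 3: 111111
  node 4: 111011

6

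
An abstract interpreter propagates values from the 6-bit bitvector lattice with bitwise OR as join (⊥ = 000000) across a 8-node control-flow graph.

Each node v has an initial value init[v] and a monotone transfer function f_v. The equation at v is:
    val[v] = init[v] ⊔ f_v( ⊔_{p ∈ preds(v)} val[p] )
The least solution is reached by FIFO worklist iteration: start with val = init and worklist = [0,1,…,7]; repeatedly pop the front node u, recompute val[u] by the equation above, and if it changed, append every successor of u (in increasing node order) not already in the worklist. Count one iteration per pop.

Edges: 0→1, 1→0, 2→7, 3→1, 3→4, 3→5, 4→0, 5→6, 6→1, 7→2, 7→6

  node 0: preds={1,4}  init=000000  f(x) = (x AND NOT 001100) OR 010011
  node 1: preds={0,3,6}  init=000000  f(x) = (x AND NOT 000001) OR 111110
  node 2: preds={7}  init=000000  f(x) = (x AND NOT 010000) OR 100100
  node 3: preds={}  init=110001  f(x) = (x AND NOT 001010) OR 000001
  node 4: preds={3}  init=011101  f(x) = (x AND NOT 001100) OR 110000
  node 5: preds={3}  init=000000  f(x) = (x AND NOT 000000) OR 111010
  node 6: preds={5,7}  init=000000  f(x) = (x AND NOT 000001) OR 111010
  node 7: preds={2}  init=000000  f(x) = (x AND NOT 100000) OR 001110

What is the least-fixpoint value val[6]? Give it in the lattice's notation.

111110

Iteration log — 14 steps:
  step 1. node 0  ⊔preds=011101  new=010011  old=000000  +wl: 
  step 2. node 1  ⊔preds=110011  new=111110  old=000000  +wl: 0
  step 3. node 2  ⊔preds=000000  new=100100  old=000000  +wl: 
  step 4. node 3  ⊔preds=000000  new=110001  stable
  step 5. node 4  ⊔preds=110001  new=111101  old=011101  +wl: 
  step 6. node 5  ⊔preds=110001  new=111011  old=000000  +wl: 
  step 7. node 6  ⊔preds=111011  new=111010  old=000000  +wl: 1
  step 8. node 7  ⊔preds=100100  new=001110  old=000000  +wl: 2,6
  step 9. node 0  ⊔preds=111111  new=110011  old=010011  +wl: 
  step 10. node 1  ⊔preds=111011  new=111110  stable
  step 11. node 2  ⊔preds=001110  new=101110  old=100100  +wl: 7
  step 12. node 6  ⊔preds=111111  new=111110  old=111010  +wl: 1
  step 13. node 7  ⊔preds=101110  new=001110  stable
  step 14. node 1  ⊔preds=111111  new=111110  stable

Least fixpoint reached:
  node 0: 110011
  node 1: 111110
  node 2: 101110
  node 3: 110001
  node 4: 111101
  node 5: 111011
  node 6: 111110
  node 7: 001110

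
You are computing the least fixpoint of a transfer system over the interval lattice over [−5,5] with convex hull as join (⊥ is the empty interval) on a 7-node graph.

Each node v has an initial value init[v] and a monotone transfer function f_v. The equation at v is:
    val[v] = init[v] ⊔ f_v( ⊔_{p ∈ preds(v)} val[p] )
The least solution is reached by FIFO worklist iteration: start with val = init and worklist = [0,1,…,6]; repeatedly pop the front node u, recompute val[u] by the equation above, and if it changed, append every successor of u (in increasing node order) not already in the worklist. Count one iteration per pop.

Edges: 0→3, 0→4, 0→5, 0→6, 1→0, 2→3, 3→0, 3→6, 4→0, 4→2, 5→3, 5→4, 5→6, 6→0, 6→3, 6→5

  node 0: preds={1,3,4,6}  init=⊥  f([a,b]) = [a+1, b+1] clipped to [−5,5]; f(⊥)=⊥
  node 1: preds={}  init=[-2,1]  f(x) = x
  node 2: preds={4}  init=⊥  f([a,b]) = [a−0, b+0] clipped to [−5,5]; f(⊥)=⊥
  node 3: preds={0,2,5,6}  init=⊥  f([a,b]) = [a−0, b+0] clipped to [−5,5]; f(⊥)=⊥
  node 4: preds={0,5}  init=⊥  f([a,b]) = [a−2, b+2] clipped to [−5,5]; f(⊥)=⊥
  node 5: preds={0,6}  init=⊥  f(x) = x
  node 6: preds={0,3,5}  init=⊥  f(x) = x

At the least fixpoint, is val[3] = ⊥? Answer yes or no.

no

Iteration log — 32 steps:
  step 1. node 0  ⊔preds=[-2,1]  new=[-1,2]  old=⊥  +wl: 
  step 2. node 1  ⊔preds=⊥  new=[-2,1]  stable
  step 3. node 2  ⊔preds=⊥  new=⊥  stable
  step 4. node 3  ⊔preds=[-1,2]  new=[-1,2]  old=⊥  +wl: 0
  step 5. node 4  ⊔preds=[-1,2]  new=[-3,4]  old=⊥  +wl: 2
  step 6. node 5  ⊔preds=[-1,2]  new=[-1,2]  old=⊥  +wl: 3,4
  step 7. node 6  ⊔preds=[-1,2]  new=[-1,2]  old=⊥  +wl: 5
  step 8. node 0  ⊔preds=[-3,4]  new=[-2,5]  old=[-1,2]  +wl: 6
  step 9. node 2  ⊔preds=[-3,4]  new=[-3,4]  old=⊥  +wl: 
  step 10. node 3  ⊔preds=[-3,5]  new=[-3,5]  old=[-1,2]  +wl: 0
  step 11. node 4  ⊔preds=[-2,5]  new=[-4,5]  old=[-3,4]  +wl: 2
  step 12. node 5  ⊔preds=[-2,5]  new=[-2,5]  old=[-1,2]  +wl: 3,4
  step 13. node 6  ⊔preds=[-3,5]  new=[-3,5]  old=[-1,2]  +wl: 5
  step 14. node 0  ⊔preds=[-4,5]  new=[-3,5]  old=[-2,5]  +wl: 6
  step 15. node 2  ⊔preds=[-4,5]  new=[-4,5]  old=[-3,4]  +wl: 
  step 16. node 3  ⊔preds=[-4,5]  new=[-4,5]  old=[-3,5]  +wl: 0
  step 17. node 4  ⊔preds=[-3,5]  new=[-5,5]  old=[-4,5]  +wl: 2
  step 18. node 5  ⊔preds=[-3,5]  new=[-3,5]  old=[-2,5]  +wl: 3,4
  step 19. node 6  ⊔preds=[-4,5]  new=[-4,5]  old=[-3,5]  +wl: 5
  step 20. node 0  ⊔preds=[-5,5]  new=[-4,5]  old=[-3,5]  +wl: 6
  step 21. node 2  ⊔preds=[-5,5]  new=[-5,5]  old=[-4,5]  +wl: 
  step 22. node 3  ⊔preds=[-5,5]  new=[-5,5]  old=[-4,5]  +wl: 0
  step 23. node 4  ⊔preds=[-4,5]  new=[-5,5]  stable
  step 24. node 5  ⊔preds=[-4,5]  new=[-4,5]  old=[-3,5]  +wl: 3,4
  step 25. node 6  ⊔preds=[-5,5]  new=[-5,5]  old=[-4,5]  +wl: 5
  step 26. node 0  ⊔preds=[-5,5]  new=[-4,5]  stable
  step 27. node 3  ⊔preds=[-5,5]  new=[-5,5]  stable
  step 28. node 4  ⊔preds=[-4,5]  new=[-5,5]  stable
  step 29. node 5  ⊔preds=[-5,5]  new=[-5,5]  old=[-4,5]  +wl: 3,4,6
  step 30. node 3  ⊔preds=[-5,5]  new=[-5,5]  stable
  step 31. node 4  ⊔preds=[-5,5]  new=[-5,5]  stable
  step 32. node 6  ⊔preds=[-5,5]  new=[-5,5]  stable

Least fixpoint reached:
  node 0: [-4,5]
  node 1: [-2,1]
  node 2: [-5,5]
  node 3: [-5,5]
  node 4: [-5,5]
  node 5: [-5,5]
  node 6: [-5,5]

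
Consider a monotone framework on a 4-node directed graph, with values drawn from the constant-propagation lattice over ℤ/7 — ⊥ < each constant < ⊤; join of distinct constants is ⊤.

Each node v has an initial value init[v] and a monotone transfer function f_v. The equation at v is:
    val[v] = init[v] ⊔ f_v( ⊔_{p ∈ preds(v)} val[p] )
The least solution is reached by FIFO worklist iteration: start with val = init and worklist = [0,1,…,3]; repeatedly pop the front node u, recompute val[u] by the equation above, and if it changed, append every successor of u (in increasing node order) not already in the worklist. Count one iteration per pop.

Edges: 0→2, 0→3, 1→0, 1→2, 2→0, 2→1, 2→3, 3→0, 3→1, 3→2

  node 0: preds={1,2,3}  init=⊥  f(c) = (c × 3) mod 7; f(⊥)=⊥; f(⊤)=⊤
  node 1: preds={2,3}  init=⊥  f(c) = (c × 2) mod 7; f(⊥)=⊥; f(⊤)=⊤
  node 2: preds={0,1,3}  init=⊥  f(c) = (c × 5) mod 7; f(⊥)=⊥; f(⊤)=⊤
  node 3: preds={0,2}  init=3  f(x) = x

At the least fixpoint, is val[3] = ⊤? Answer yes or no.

yes

Iteration log — 9 steps:
  step 1. node 0  ⊔preds=3  new=2  old=⊥  +wl: 
  step 2. node 1  ⊔preds=3  new=6  old=⊥  +wl: 0
  step 3. node 2  ⊔preds=⊤  new=⊤  old=⊥  +wl: 1
  step 4. node 3  ⊔preds=⊤  new=⊤  old=3  +wl: 2
  step 5. node 0  ⊔preds=⊤  new=⊤  old=2  +wl: 3
  step 6. node 1  ⊔preds=⊤  new=⊤  old=6  +wl: 0
  step 7. node 2  ⊔preds=⊤  new=⊤  stable
  step 8. node 3  ⊔preds=⊤  new=⊤  stable
  step 9. node 0  ⊔preds=⊤  new=⊤  stable

Least fixpoint reached:
  node 0: ⊤
  node 1: ⊤
  node 2: ⊤
  node 3: ⊤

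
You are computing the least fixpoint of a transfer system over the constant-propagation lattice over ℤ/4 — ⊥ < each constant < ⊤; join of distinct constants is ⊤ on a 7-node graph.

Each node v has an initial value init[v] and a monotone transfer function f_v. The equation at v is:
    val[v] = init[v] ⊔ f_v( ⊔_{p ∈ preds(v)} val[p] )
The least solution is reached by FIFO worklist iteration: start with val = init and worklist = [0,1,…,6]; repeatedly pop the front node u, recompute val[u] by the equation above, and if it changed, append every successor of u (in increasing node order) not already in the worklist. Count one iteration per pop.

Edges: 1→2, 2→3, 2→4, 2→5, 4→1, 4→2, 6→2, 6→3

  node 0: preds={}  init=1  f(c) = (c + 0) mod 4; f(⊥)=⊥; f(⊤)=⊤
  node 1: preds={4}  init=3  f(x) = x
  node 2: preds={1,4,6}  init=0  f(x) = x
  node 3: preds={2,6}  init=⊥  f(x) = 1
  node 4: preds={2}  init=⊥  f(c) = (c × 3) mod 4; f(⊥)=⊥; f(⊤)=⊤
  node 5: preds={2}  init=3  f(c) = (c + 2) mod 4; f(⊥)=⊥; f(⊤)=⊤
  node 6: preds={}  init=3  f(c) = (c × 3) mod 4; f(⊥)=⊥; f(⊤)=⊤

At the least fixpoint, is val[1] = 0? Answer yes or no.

no

Trace (9 dequeues):
  [1] u=0 | in ⊥ | out 1 | ==
  [2] u=1 | in ⊥ | out 3 | ==
  [3] u=2 | in 3 | out ⊤ | prev 0 | push {}
  [4] u=3 | in ⊤ | out 1 | prev ⊥ | push {}
  [5] u=4 | in ⊤ | out ⊤ | prev ⊥ | push {1,2}
  [6] u=5 | in ⊤ | out ⊤ | prev 3 | push {}
  [7] u=6 | in ⊥ | out 3 | ==
  [8] u=1 | in ⊤ | out ⊤ | prev 3 | push {}
  [9] u=2 | in ⊤ | out ⊤ | ==

Converged values:
  [0] 1
  [1] ⊤
  [2] ⊤
  [3] 1
  [4] ⊤
  [5] ⊤
  [6] 3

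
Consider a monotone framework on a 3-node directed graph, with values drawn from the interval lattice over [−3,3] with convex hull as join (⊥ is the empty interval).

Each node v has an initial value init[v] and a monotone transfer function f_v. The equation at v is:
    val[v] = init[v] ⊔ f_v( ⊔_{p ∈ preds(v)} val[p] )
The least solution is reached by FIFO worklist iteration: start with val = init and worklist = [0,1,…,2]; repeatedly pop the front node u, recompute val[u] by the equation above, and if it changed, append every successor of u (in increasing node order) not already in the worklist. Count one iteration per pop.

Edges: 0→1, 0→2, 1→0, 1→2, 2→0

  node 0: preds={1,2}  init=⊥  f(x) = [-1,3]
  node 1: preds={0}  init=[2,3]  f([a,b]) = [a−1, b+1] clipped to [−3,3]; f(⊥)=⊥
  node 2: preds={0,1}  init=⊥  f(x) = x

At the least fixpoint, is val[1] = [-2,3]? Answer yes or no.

yes

Iteration log — 4 steps:
  step 1. node 0  ⊔preds=[2,3]  new=[-1,3]  old=⊥  +wl: 
  step 2. node 1  ⊔preds=[-1,3]  new=[-2,3]  old=[2,3]  +wl: 0
  step 3. node 2  ⊔preds=[-2,3]  new=[-2,3]  old=⊥  +wl: 
  step 4. node 0  ⊔preds=[-2,3]  new=[-1,3]  stable

Least fixpoint reached:
  node 0: [-1,3]
  node 1: [-2,3]
  node 2: [-2,3]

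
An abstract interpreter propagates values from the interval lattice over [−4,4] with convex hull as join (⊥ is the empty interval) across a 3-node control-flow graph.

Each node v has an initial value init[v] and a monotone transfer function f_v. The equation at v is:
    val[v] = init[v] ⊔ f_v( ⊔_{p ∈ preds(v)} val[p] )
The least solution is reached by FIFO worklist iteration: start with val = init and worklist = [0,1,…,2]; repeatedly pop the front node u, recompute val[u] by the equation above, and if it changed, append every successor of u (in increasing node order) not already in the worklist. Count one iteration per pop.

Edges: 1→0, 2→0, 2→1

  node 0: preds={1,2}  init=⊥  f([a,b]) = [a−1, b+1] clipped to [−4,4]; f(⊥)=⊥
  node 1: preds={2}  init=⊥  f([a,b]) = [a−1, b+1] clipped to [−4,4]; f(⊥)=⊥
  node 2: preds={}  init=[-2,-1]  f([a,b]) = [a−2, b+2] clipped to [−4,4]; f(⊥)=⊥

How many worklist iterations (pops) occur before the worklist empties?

4

Iteration log — 4 steps:
  step 1. node 0  ⊔preds=[-2,-1]  new=[-3,0]  old=⊥  +wl: 
  step 2. node 1  ⊔preds=[-2,-1]  new=[-3,0]  old=⊥  +wl: 0
  step 3. node 2  ⊔preds=⊥  new=[-2,-1]  stable
  step 4. node 0  ⊔preds=[-3,0]  new=[-4,1]  old=[-3,0]  +wl: 

Least fixpoint reached:
  node 0: [-4,1]
  node 1: [-3,0]
  node 2: [-2,-1]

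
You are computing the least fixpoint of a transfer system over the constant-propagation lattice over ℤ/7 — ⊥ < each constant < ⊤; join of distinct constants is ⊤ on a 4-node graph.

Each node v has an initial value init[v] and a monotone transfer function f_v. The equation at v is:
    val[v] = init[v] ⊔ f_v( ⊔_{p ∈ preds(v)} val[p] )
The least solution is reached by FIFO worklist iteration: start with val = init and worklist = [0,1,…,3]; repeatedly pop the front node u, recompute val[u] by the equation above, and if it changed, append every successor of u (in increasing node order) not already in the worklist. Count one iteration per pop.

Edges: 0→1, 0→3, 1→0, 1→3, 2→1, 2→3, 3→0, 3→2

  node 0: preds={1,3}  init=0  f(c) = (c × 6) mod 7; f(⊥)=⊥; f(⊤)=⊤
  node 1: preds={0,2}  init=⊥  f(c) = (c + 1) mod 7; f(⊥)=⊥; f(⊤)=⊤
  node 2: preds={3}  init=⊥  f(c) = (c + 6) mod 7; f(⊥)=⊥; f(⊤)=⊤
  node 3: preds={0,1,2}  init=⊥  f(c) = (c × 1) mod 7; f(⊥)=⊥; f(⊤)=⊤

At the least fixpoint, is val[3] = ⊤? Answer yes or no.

yes

Iteration log — 9 steps:
  step 1. node 0  ⊔preds=⊥  new=0  stable
  step 2. node 1  ⊔preds=0  new=1  old=⊥  +wl: 0
  step 3. node 2  ⊔preds=⊥  new=⊥  stable
  step 4. node 3  ⊔preds=⊤  new=⊤  old=⊥  +wl: 2
  step 5. node 0  ⊔preds=⊤  new=⊤  old=0  +wl: 1,3
  step 6. node 2  ⊔preds=⊤  new=⊤  old=⊥  +wl: 
  step 7. node 1  ⊔preds=⊤  new=⊤  old=1  +wl: 0
  step 8. node 3  ⊔preds=⊤  new=⊤  stable
  step 9. node 0  ⊔preds=⊤  new=⊤  stable

Least fixpoint reached:
  node 0: ⊤
  node 1: ⊤
  node 2: ⊤
  node 3: ⊤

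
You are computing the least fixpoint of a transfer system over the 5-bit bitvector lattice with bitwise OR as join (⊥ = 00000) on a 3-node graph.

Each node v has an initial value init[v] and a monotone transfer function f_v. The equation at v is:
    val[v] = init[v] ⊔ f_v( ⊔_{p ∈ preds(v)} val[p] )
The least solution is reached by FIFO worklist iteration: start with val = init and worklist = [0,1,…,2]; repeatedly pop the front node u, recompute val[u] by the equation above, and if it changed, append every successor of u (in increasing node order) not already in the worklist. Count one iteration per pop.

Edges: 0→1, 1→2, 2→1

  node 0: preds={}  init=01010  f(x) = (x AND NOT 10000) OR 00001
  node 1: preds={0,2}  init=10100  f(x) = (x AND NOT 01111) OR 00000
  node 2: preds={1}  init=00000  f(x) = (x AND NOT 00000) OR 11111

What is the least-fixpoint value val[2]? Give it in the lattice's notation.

Trace (4 dequeues):
  [1] u=0 | in 00000 | out 01011 | prev 01010 | push {}
  [2] u=1 | in 01011 | out 10100 | ==
  [3] u=2 | in 10100 | out 11111 | prev 00000 | push {1}
  [4] u=1 | in 11111 | out 10100 | ==

Converged values:
  [0] 01011
  [1] 10100
  [2] 11111

11111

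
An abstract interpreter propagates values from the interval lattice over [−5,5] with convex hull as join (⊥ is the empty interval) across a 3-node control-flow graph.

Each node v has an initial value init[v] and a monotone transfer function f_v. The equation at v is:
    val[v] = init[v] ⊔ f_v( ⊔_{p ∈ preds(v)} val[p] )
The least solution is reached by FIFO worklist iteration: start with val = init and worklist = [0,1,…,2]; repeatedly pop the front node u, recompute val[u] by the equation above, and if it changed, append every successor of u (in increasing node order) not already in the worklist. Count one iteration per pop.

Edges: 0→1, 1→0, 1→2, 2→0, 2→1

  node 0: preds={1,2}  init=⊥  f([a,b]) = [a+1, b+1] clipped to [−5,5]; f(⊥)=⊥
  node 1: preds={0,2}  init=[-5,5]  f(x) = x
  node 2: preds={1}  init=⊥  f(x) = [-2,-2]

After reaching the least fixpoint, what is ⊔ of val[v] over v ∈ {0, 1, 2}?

[-5,5]

Worklist (5 pops):
  #1 pop 0: in=[-5,5] → [-4,5] (was ⊥); enqueue []
  #2 pop 1: in=[-4,5] → [-5,5] (no change)
  #3 pop 2: in=[-5,5] → [-2,-2] (was ⊥); enqueue [0,1]
  #4 pop 0: in=[-5,5] → [-4,5] (no change)
  #5 pop 1: in=[-4,5] → [-5,5] (no change)

Fixpoint:
  val[0] = [-4,5]
  val[1] = [-5,5]
  val[2] = [-2,-2]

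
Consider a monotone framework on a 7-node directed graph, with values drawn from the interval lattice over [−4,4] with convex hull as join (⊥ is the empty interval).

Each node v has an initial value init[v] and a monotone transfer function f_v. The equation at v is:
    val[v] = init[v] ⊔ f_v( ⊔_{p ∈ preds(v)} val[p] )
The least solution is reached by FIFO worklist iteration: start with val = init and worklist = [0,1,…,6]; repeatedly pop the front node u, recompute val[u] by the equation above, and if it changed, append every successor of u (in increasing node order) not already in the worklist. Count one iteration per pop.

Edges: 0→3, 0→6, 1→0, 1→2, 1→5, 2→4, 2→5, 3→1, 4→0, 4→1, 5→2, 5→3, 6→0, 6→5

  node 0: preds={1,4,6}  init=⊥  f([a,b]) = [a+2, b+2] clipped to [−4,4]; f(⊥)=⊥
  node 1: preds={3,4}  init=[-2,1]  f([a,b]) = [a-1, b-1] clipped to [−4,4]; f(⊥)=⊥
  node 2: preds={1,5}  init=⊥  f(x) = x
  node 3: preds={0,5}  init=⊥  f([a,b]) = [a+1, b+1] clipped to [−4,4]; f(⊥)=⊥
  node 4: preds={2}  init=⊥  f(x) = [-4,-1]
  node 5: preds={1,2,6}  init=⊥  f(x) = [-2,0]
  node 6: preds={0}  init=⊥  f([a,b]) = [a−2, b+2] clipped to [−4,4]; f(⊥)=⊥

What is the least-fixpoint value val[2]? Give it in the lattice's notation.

Worklist (17 pops):
  #1 pop 0: in=[-2,1] → [0,3] (was ⊥); enqueue []
  #2 pop 1: in=⊥ → [-2,1] (no change)
  #3 pop 2: in=[-2,1] → [-2,1] (was ⊥); enqueue []
  #4 pop 3: in=[0,3] → [1,4] (was ⊥); enqueue [1]
  #5 pop 4: in=[-2,1] → [-4,-1] (was ⊥); enqueue [0]
  #6 pop 5: in=[-2,1] → [-2,0] (was ⊥); enqueue [2,3]
  #7 pop 6: in=[0,3] → [-2,4] (was ⊥); enqueue [5]
  #8 pop 1: in=[-4,4] → [-4,3] (was [-2,1]); enqueue []
  #9 pop 0: in=[-4,4] → [-2,4] (was [0,3]); enqueue [6]
  #10 pop 2: in=[-4,3] → [-4,3] (was [-2,1]); enqueue [4]
  #11 pop 3: in=[-2,4] → [-1,4] (was [1,4]); enqueue [1]
  #12 pop 5: in=[-4,4] → [-2,0] (no change)
  #13 pop 6: in=[-2,4] → [-4,4] (was [-2,4]); enqueue [0,5]
  #14 pop 4: in=[-4,3] → [-4,-1] (no change)
  #15 pop 1: in=[-4,4] → [-4,3] (no change)
  #16 pop 0: in=[-4,4] → [-2,4] (no change)
  #17 pop 5: in=[-4,4] → [-2,0] (no change)

Fixpoint:
  val[0] = [-2,4]
  val[1] = [-4,3]
  val[2] = [-4,3]
  val[3] = [-1,4]
  val[4] = [-4,-1]
  val[5] = [-2,0]
  val[6] = [-4,4]

[-4,3]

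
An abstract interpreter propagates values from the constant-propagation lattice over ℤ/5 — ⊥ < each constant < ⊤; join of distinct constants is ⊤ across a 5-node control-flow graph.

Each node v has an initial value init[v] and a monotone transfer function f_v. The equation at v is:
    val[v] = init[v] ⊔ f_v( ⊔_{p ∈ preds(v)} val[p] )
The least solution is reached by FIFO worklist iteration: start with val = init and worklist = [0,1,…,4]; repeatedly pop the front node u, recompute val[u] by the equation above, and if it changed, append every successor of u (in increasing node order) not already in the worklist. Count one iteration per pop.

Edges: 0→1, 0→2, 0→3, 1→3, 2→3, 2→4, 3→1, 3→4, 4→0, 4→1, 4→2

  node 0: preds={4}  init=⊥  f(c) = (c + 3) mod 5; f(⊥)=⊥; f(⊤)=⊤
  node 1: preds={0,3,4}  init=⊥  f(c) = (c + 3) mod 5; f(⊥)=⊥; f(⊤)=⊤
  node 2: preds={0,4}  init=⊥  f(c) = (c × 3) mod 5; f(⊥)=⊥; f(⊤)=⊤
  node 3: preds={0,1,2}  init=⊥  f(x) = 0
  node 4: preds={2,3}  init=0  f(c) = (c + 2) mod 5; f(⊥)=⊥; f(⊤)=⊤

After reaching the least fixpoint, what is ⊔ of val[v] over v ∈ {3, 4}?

⊤

Worklist (10 pops):
  #1 pop 0: in=0 → 3 (was ⊥); enqueue []
  #2 pop 1: in=⊤ → ⊤ (was ⊥); enqueue []
  #3 pop 2: in=⊤ → ⊤ (was ⊥); enqueue []
  #4 pop 3: in=⊤ → 0 (was ⊥); enqueue [1]
  #5 pop 4: in=⊤ → ⊤ (was 0); enqueue [0,2]
  #6 pop 1: in=⊤ → ⊤ (no change)
  #7 pop 0: in=⊤ → ⊤ (was 3); enqueue [1,3]
  #8 pop 2: in=⊤ → ⊤ (no change)
  #9 pop 1: in=⊤ → ⊤ (no change)
  #10 pop 3: in=⊤ → 0 (no change)

Fixpoint:
  val[0] = ⊤
  val[1] = ⊤
  val[2] = ⊤
  val[3] = 0
  val[4] = ⊤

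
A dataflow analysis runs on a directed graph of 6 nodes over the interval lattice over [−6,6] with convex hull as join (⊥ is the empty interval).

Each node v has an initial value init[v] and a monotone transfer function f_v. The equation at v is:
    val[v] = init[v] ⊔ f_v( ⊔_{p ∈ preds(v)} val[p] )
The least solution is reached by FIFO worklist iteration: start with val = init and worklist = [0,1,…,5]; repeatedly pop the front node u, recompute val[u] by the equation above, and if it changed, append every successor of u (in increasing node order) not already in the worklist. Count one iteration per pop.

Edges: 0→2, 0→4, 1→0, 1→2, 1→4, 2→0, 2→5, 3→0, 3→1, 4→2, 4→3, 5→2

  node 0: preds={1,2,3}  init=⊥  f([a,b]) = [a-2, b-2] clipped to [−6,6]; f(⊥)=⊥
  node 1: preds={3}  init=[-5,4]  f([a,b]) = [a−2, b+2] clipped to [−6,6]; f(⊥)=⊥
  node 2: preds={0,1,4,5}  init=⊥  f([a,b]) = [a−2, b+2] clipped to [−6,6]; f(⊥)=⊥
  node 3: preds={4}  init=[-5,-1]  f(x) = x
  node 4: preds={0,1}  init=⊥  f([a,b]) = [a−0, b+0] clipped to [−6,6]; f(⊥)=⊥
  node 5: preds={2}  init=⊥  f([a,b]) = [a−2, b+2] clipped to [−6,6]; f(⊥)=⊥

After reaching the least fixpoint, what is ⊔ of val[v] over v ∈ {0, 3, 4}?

Iteration log — 19 steps:
  step 1. node 0  ⊔preds=[-5,4]  new=[-6,2]  old=⊥  +wl: 
  step 2. node 1  ⊔preds=[-5,-1]  new=[-6,4]  old=[-5,4]  +wl: 0
  step 3. node 2  ⊔preds=[-6,4]  new=[-6,6]  old=⊥  +wl: 
  step 4. node 3  ⊔preds=⊥  new=[-5,-1]  stable
  step 5. node 4  ⊔preds=[-6,4]  new=[-6,4]  old=⊥  +wl: 2,3
  step 6. node 5  ⊔preds=[-6,6]  new=[-6,6]  old=⊥  +wl: 
  step 7. node 0  ⊔preds=[-6,6]  new=[-6,4]  old=[-6,2]  +wl: 4
  step 8. node 2  ⊔preds=[-6,6]  new=[-6,6]  stable
  step 9. node 3  ⊔preds=[-6,4]  new=[-6,4]  old=[-5,-1]  +wl: 0,1
  step 10. node 4  ⊔preds=[-6,4]  new=[-6,4]  stable
  step 11. node 0  ⊔preds=[-6,6]  new=[-6,4]  stable
  step 12. node 1  ⊔preds=[-6,4]  new=[-6,6]  old=[-6,4]  +wl: 0,2,4
  step 13. node 0  ⊔preds=[-6,6]  new=[-6,4]  stable
  step 14. node 2  ⊔preds=[-6,6]  new=[-6,6]  stable
  step 15. node 4  ⊔preds=[-6,6]  new=[-6,6]  old=[-6,4]  +wl: 2,3
  step 16. node 2  ⊔preds=[-6,6]  new=[-6,6]  stable
  step 17. node 3  ⊔preds=[-6,6]  new=[-6,6]  old=[-6,4]  +wl: 0,1
  step 18. node 0  ⊔preds=[-6,6]  new=[-6,4]  stable
  step 19. node 1  ⊔preds=[-6,6]  new=[-6,6]  stable

Least fixpoint reached:
  node 0: [-6,4]
  node 1: [-6,6]
  node 2: [-6,6]
  node 3: [-6,6]
  node 4: [-6,6]
  node 5: [-6,6]

[-6,6]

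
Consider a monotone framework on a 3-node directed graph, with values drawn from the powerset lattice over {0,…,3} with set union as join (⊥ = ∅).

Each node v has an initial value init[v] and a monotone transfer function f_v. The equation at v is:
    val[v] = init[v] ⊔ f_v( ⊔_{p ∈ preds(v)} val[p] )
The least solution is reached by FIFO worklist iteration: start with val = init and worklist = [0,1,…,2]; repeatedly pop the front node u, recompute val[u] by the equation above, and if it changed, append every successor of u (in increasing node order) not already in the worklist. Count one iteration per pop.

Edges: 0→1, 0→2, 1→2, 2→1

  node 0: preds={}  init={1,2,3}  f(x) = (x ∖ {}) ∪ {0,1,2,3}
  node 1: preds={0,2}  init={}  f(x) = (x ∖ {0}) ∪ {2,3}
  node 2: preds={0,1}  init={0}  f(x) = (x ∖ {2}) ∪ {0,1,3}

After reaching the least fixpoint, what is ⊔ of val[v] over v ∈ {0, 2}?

Worklist (4 pops):
  #1 pop 0: in={} → {0,1,2,3} (was {1,2,3}); enqueue []
  #2 pop 1: in={0,1,2,3} → {1,2,3} (was {}); enqueue []
  #3 pop 2: in={0,1,2,3} → {0,1,3} (was {0}); enqueue [1]
  #4 pop 1: in={0,1,2,3} → {1,2,3} (no change)

Fixpoint:
  val[0] = {0,1,2,3}
  val[1] = {1,2,3}
  val[2] = {0,1,3}

{0,1,2,3}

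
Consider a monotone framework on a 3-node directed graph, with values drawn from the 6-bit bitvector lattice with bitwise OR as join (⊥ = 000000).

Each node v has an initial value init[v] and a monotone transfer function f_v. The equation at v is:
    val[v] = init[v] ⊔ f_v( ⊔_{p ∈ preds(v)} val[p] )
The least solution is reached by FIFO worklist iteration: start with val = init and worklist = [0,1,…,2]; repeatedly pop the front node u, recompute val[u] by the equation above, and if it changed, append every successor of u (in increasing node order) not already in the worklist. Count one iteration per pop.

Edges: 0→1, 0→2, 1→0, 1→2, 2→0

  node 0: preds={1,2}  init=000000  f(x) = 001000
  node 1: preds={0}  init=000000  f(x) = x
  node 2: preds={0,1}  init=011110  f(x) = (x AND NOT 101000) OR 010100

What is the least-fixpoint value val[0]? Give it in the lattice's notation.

Trace (4 dequeues):
  [1] u=0 | in 011110 | out 001000 | prev 000000 | push {}
  [2] u=1 | in 001000 | out 001000 | prev 000000 | push {0}
  [3] u=2 | in 001000 | out 011110 | ==
  [4] u=0 | in 011110 | out 001000 | ==

Converged values:
  [0] 001000
  [1] 001000
  [2] 011110

001000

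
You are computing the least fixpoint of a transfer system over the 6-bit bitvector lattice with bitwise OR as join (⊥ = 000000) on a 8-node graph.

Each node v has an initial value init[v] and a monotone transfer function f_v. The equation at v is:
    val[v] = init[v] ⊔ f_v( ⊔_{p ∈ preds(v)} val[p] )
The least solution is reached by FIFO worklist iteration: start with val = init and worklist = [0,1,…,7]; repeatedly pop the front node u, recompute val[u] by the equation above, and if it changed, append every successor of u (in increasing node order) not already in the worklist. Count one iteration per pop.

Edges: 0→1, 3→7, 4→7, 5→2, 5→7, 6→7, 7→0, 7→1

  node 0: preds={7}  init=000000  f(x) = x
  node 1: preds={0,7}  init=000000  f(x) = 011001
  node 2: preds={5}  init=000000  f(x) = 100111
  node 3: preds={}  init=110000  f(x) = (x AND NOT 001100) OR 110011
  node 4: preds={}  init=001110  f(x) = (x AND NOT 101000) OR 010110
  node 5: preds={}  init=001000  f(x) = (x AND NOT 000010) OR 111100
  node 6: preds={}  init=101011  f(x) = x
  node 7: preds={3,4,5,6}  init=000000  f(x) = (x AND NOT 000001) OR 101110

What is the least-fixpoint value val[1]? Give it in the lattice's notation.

Worklist (11 pops):
  #1 pop 0: in=000000 → 000000 (no change)
  #2 pop 1: in=000000 → 011001 (was 000000); enqueue []
  #3 pop 2: in=001000 → 100111 (was 000000); enqueue []
  #4 pop 3: in=000000 → 110011 (was 110000); enqueue []
  #5 pop 4: in=000000 → 011110 (was 001110); enqueue []
  #6 pop 5: in=000000 → 111100 (was 001000); enqueue [2]
  #7 pop 6: in=000000 → 101011 (no change)
  #8 pop 7: in=111111 → 111110 (was 000000); enqueue [0,1]
  #9 pop 2: in=111100 → 100111 (no change)
  #10 pop 0: in=111110 → 111110 (was 000000); enqueue []
  #11 pop 1: in=111110 → 011001 (no change)

Fixpoint:
  val[0] = 111110
  val[1] = 011001
  val[2] = 100111
  val[3] = 110011
  val[4] = 011110
  val[5] = 111100
  val[6] = 101011
  val[7] = 111110

011001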